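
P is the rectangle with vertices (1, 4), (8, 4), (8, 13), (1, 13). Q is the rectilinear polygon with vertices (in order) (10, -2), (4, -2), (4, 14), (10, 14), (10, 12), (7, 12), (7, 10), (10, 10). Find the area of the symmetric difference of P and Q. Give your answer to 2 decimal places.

85.00

|P| = 63, |Q| = 90, |P∩Q| = 34.
|P △ Q| = |P| + |Q| − 2·|P∩Q| = 63 + 90 − 68 = 85.00.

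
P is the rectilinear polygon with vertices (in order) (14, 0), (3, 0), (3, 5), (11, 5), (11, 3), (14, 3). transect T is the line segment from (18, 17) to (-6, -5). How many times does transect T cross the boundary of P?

2

The segment meets the boundary at (3,3.25), (4.909,5).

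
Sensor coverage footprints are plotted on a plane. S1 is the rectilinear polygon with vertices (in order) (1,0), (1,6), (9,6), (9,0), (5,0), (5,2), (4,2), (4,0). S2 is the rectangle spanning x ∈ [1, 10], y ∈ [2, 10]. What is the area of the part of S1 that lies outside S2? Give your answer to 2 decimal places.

|S1| = 46, |S1∩S2| = 32.
|S1 ∖ S2| = |S1| − |S1∩S2| = 46 − 32 = 14.00.

14.00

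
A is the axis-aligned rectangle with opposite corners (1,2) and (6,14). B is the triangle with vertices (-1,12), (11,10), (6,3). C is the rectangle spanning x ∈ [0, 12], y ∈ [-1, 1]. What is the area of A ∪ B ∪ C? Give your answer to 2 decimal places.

By inclusion–exclusion:
Individual areas: |A| = 60, |B| = 47, |C| = 24.
|A∩B| = 25.1786.
|A∩C| = 0 (no overlap).
|B∩C| = 0.
|A∩B∩C| = 0.
|A ∪ B ∪ C| = 131 − 25.1786 + 0 = 105.82.

105.82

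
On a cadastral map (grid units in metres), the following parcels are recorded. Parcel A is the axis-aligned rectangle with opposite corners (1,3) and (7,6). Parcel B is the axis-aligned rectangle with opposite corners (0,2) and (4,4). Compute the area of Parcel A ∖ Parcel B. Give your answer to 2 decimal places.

|Parcel A∩Parcel B|: x∈[1,4], y∈[3,4] → 3·1 = 3.
|Parcel A| = 18.
|Parcel A ∖ Parcel B| = |Parcel A| − |Parcel A∩Parcel B| = 18 − 3 = 15.00.

15.00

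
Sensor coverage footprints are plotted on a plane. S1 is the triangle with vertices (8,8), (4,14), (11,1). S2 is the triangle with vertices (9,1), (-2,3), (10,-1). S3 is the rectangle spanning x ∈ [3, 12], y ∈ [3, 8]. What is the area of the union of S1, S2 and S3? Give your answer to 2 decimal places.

57.53

By inclusion–exclusion:
Individual areas: |S1| = 5, |S2| = 10, |S3| = 45.
|S1∩S2| = 0.
|S1∩S3| = 2.4725.
|S2∩S3| = 0.
|S1∩S2∩S3| = 0.
|S1 ∪ S2 ∪ S3| = 60 − 2.4725 + 0 = 57.53.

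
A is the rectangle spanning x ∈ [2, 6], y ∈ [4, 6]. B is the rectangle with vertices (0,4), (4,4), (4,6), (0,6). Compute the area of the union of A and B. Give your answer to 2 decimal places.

By inclusion–exclusion:
Individual areas: |A| = 8, |B| = 8.
|A∩B|: x∈[2,4], y∈[4,6] → 2·2 = 4.
|A ∪ B| = 16 − 4 = 12.00.

12.00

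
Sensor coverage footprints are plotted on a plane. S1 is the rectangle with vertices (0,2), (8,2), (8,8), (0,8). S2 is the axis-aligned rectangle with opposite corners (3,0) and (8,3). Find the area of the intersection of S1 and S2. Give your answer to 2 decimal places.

5.00

|S1∩S2|: x∈[3,8], y∈[2,3] → 5·1 = 5.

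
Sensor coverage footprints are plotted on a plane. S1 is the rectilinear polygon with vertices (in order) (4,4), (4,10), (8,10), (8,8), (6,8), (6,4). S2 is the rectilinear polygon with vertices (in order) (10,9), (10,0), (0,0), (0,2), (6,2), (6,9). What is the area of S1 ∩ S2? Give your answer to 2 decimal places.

2.00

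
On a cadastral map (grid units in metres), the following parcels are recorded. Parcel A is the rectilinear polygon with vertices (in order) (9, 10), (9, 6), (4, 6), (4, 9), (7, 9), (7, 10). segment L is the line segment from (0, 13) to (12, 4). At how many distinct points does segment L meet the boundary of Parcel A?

The segment meets the boundary at (9,6.25), (5.333,9).

2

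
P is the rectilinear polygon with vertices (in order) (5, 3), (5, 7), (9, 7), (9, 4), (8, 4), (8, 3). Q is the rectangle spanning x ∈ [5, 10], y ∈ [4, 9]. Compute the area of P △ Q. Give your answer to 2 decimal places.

|P| = 15, |Q| = 25, |P∩Q| = 12.
|P △ Q| = |P| + |Q| − 2·|P∩Q| = 15 + 25 − 24 = 16.00.

16.00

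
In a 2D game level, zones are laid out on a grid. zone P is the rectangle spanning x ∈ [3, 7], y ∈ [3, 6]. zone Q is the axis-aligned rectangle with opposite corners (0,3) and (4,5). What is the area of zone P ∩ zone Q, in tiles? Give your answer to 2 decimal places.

2.00

|zone P∩zone Q|: x∈[3,4], y∈[3,5] → 1·2 = 2.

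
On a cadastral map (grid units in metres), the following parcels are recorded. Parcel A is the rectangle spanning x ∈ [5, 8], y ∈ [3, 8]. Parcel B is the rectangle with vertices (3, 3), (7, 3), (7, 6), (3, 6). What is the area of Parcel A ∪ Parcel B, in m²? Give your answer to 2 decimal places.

By inclusion–exclusion:
Individual areas: |Parcel A| = 15, |Parcel B| = 12.
|Parcel A∩Parcel B|: x∈[5,7], y∈[3,6] → 2·3 = 6.
|Parcel A ∪ Parcel B| = 27 − 6 = 21.00.

21.00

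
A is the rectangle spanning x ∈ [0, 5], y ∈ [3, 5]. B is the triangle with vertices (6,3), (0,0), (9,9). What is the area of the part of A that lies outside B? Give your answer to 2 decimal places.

8.00

|A| = 10, |A∩B| = 2.
|A ∖ B| = |A| − |A∩B| = 10 − 2 = 8.00.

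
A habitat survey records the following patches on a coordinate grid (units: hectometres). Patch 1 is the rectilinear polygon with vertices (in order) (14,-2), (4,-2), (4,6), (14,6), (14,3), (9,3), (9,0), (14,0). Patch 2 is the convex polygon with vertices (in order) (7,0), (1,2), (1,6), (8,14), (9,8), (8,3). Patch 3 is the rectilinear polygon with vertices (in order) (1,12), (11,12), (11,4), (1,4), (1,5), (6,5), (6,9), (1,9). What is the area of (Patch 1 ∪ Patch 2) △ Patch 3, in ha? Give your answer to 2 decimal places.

102.19

|Patch 1 ∪ Patch 2| = 111.1.
|(Patch 1 ∪ Patch 2) ∩ Patch 3| = 34.4542.
|(Patch 1 ∪ Patch 2) △ Patch 3| = 111.1 + 60 − 68.9083 = 102.19.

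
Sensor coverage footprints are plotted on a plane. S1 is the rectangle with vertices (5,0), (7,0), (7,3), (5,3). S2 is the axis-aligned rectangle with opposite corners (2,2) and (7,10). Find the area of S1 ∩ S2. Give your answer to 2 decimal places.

2.00

|S1∩S2|: x∈[5,7], y∈[2,3] → 2·1 = 2.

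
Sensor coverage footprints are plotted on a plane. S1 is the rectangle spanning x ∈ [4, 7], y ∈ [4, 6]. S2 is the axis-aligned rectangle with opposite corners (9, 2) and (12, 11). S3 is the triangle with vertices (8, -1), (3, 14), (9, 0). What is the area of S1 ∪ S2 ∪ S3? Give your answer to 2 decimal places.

41.38

By inclusion–exclusion:
Individual areas: |S1| = 6, |S2| = 27, |S3| = 10.
|S1∩S2| = 0 (no overlap).
|S1∩S3| = 1.619.
|S2∩S3| = 0.
|S1∩S2∩S3| = 0.
|S1 ∪ S2 ∪ S3| = 43 − 1.619 + 0 = 41.38.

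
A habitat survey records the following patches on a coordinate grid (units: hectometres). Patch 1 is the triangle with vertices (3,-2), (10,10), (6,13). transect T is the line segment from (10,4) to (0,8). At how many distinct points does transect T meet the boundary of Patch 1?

2

The segment meets the boundary at (7.162,5.135), (4.63,6.148).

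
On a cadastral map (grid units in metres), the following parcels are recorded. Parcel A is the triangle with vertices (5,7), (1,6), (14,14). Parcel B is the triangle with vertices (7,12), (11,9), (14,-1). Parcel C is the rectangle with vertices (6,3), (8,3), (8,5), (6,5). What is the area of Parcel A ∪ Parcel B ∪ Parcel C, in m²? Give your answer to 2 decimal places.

By inclusion–exclusion:
Individual areas: |Parcel A| = 9.5, |Parcel B| = 15.5, |Parcel C| = 4.
|Parcel A∩Parcel B| = 0.7583.
|Parcel A∩Parcel C| = 0.
|Parcel B∩Parcel C| = 0.
|Parcel A∩Parcel B∩Parcel C| = 0.
|Parcel A ∪ Parcel B ∪ Parcel C| = 29 − 0.7583 + 0 = 28.24.

28.24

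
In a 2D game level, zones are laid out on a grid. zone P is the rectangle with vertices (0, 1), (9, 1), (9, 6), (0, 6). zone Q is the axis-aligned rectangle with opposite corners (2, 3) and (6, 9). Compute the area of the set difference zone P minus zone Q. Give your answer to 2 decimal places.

33.00

|zone P∩zone Q|: x∈[2,6], y∈[3,6] → 4·3 = 12.
|zone P| = 45.
|zone P ∖ zone Q| = |zone P| − |zone P∩zone Q| = 45 − 12 = 33.00.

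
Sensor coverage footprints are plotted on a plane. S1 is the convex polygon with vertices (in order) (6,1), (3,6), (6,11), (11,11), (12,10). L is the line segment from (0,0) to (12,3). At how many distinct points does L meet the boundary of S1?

2

The segment meets the boundary at (6.4,1.6), (5.739,1.435).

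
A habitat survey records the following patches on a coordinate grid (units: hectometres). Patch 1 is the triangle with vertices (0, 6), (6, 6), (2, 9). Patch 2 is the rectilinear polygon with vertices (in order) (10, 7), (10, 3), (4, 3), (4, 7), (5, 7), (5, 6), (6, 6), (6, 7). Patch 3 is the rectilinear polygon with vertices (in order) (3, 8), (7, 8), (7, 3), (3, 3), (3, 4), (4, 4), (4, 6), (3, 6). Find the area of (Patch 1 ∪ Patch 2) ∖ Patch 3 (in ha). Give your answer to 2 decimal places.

|Patch 1 ∪ Patch 2| = 31.0417.
|(Patch 1 ∪ Patch 2) ∩ Patch 3| = 13.375.
|(Patch 1 ∪ Patch 2) ∖ Patch 3| = 31.0417 − 13.375 = 17.67.

17.67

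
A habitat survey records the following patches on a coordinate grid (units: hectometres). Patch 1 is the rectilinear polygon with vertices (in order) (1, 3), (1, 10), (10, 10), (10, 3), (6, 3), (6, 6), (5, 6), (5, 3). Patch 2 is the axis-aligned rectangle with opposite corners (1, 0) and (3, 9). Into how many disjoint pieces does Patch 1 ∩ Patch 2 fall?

1

Patch 1 ∩ Patch 2 is a single connected region.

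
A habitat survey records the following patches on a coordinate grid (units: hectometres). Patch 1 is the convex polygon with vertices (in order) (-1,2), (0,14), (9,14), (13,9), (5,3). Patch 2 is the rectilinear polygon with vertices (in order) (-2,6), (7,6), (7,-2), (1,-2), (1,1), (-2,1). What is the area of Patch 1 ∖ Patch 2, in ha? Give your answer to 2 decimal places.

|Patch 1| = 117, |Patch 1∩Patch 2| = 24.8333.
|Patch 1 ∖ Patch 2| = |Patch 1| − |Patch 1∩Patch 2| = 117 − 24.8333 = 92.17.

92.17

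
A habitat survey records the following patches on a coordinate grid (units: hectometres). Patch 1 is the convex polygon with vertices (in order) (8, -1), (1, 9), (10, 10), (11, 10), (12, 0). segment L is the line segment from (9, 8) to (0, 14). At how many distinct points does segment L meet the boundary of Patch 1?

The segment meets the boundary at (6.571,9.619).

1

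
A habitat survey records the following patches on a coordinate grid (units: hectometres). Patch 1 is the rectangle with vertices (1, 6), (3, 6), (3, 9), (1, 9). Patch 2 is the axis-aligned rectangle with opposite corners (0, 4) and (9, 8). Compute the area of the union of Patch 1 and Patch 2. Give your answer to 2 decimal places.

By inclusion–exclusion:
Individual areas: |Patch 1| = 6, |Patch 2| = 36.
|Patch 1∩Patch 2|: x∈[1,3], y∈[6,8] → 2·2 = 4.
|Patch 1 ∪ Patch 2| = 42 − 4 = 38.00.

38.00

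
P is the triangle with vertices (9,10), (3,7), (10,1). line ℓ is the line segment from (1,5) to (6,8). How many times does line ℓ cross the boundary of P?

The segment meets the boundary at (3.549,6.529).

1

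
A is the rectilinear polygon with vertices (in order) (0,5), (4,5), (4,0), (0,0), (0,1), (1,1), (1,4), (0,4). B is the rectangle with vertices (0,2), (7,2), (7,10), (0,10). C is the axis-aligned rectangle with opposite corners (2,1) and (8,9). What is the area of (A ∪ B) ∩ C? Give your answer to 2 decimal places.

The region (A ∪ B) ∩ C is the polygon with vertices (7,2), (4,2), (4,1), (2,1), (2,9), (7,9).
By the shoelace formula its area is 37.00.

37.00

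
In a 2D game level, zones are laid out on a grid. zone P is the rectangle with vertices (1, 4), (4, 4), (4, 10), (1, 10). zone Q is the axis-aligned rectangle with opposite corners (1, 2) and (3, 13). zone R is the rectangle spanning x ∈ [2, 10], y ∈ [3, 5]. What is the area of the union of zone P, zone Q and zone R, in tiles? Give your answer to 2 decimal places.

41.00

By inclusion–exclusion:
Individual areas: |zone P| = 18, |zone Q| = 22, |zone R| = 16.
|zone P∩zone Q|: x∈[1,3], y∈[4,10] → 2·6 = 12.
|zone P∩zone R|: x∈[2,4], y∈[4,5] → 2·1 = 2.
|zone Q∩zone R|: x∈[2,3], y∈[3,5] → 1·2 = 2.
|zone P∩zone Q∩zone R| = 1.
|zone P ∪ zone Q ∪ zone R| = 56 − 16 + 1 = 41.00.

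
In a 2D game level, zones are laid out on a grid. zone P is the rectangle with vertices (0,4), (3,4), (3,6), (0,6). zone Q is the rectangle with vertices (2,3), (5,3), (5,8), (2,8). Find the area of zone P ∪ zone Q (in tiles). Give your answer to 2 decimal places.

19.00

By inclusion–exclusion:
Individual areas: |zone P| = 6, |zone Q| = 15.
|zone P∩zone Q|: x∈[2,3], y∈[4,6] → 1·2 = 2.
|zone P ∪ zone Q| = 21 − 2 = 19.00.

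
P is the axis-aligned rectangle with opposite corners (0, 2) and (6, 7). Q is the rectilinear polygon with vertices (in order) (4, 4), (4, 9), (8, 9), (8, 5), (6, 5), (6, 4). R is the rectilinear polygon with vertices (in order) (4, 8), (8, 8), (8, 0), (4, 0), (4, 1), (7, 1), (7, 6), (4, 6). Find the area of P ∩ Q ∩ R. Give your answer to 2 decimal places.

The intersection is the polygon with vertices (4,7), (6,7), (6,6), (4,6).
By the shoelace formula its area is 2.00.

2.00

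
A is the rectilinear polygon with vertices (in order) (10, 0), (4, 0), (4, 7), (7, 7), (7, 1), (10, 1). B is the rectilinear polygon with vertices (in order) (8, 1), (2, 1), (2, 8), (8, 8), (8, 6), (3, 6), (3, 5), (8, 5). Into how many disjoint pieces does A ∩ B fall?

A ∩ B splits into 2 disjoint pieces (area 12, area 3).

2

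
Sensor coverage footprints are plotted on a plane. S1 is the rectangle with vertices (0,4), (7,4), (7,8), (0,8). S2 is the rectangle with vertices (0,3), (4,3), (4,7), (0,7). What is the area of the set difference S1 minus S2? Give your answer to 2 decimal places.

16.00

|S1∩S2|: x∈[0,4], y∈[4,7] → 4·3 = 12.
|S1| = 28.
|S1 ∖ S2| = |S1| − |S1∩S2| = 28 − 12 = 16.00.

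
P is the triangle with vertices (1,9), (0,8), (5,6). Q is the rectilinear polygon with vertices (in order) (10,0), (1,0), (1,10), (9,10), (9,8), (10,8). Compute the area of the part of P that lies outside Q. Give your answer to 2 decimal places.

|P| = 3.5, |P∩Q| = 2.8.
|P ∖ Q| = |P| − |P∩Q| = 3.5 − 2.8 = 0.70.

0.70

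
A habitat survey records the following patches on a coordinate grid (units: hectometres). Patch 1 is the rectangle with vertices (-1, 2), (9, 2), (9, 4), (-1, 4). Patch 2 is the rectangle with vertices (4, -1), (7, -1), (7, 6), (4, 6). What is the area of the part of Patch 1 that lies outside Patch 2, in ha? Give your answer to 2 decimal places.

|Patch 1∩Patch 2|: x∈[4,7], y∈[2,4] → 3·2 = 6.
|Patch 1| = 20.
|Patch 1 ∖ Patch 2| = |Patch 1| − |Patch 1∩Patch 2| = 20 − 6 = 14.00.

14.00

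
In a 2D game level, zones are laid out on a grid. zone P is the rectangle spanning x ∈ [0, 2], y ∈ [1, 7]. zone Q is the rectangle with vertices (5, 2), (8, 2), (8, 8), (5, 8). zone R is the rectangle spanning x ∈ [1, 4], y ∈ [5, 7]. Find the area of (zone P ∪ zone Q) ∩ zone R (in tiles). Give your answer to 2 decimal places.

The region (zone P ∪ zone Q) ∩ zone R is the polygon with vertices (2,5), (1,5), (1,7), (2,7).
By the shoelace formula its area is 2.00.

2.00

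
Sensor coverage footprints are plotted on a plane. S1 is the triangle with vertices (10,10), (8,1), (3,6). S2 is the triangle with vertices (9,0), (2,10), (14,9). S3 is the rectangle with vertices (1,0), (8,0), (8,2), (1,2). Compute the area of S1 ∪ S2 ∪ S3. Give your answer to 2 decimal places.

76.15

By inclusion–exclusion:
Individual areas: |S1| = 27.5, |S2| = 56.5, |S3| = 14.
|S1∩S2| = 21.3467.
|S1∩S3| = 0.5.
|S2∩S3| = 0.1143.
|S1∩S2∩S3| = 0.1143.
|S1 ∪ S2 ∪ S3| = 98 − 21.9609 + 0.1143 = 76.15.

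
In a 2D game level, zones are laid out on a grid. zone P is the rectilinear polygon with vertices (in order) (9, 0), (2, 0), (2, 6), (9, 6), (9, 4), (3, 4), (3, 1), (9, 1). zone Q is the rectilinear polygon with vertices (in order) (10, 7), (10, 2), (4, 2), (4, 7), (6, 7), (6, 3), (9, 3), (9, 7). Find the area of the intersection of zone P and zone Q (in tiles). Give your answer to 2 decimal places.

4.00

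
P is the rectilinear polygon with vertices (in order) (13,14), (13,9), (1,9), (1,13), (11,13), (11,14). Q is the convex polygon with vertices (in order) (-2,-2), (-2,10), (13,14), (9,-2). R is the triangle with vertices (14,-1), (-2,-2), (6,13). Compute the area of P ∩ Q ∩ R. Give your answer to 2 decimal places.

8.42

The intersection is the polygon with vertices (6.43,12.248), (8.286,9), (3.867,9), (5.461,11.99).
By the shoelace formula its area is 8.42.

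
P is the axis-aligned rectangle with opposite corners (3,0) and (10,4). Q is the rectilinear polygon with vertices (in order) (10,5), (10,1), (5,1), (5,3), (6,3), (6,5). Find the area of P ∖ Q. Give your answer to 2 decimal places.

|P| = 28, |P∩Q| = 14.
|P ∖ Q| = |P| − |P∩Q| = 28 − 14 = 14.00.

14.00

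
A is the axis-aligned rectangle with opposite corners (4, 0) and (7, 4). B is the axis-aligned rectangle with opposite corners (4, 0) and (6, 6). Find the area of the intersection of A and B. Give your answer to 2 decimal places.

|A∩B|: x∈[4,6], y∈[0,4] → 2·4 = 8.

8.00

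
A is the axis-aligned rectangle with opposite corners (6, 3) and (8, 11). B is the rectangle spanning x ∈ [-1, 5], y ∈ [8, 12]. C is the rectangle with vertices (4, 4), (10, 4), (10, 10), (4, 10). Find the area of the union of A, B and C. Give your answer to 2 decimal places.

62.00

By inclusion–exclusion:
Individual areas: |A| = 16, |B| = 24, |C| = 36.
|A∩B| = 0 (no overlap).
|A∩C|: x∈[6,8], y∈[4,10] → 2·6 = 12.
|B∩C|: x∈[4,5], y∈[8,10] → 1·2 = 2.
|A∩B∩C| = 0.
|A ∪ B ∪ C| = 76 − 14 + 0 = 62.00.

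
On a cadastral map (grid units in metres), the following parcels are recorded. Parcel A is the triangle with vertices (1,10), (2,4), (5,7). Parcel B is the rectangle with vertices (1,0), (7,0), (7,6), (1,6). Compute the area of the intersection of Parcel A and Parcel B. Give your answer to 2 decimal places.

2.33

The intersection is the polygon with vertices (2,4), (1.667,6), (4,6).
By the shoelace formula its area is 2.33.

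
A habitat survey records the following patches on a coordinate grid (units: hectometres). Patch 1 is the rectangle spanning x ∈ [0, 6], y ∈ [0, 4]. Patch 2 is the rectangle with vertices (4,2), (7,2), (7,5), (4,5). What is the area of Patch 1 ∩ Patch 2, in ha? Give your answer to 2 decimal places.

|Patch 1∩Patch 2|: x∈[4,6], y∈[2,4] → 2·2 = 4.

4.00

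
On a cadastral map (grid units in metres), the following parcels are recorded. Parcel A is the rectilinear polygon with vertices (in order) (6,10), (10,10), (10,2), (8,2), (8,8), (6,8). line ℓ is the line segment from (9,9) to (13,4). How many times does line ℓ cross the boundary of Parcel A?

The segment meets the boundary at (10,7.75).

1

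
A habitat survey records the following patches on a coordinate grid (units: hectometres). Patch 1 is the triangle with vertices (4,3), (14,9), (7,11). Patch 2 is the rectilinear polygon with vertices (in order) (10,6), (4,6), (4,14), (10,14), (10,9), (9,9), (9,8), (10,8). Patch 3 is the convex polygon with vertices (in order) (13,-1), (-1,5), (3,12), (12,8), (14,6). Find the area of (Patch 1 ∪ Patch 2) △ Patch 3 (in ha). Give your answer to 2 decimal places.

101.10

|Patch 1 ∪ Patch 2| = 60.8982.
|(Patch 1 ∪ Patch 2) ∩ Patch 3| = 33.6472.
|(Patch 1 ∪ Patch 2) △ Patch 3| = 60.8982 + 107.5 − 67.2944 = 101.10.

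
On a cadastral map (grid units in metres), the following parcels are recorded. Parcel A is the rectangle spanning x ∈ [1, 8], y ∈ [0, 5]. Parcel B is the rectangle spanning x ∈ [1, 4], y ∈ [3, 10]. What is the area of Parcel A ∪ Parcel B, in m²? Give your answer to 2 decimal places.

By inclusion–exclusion:
Individual areas: |Parcel A| = 35, |Parcel B| = 21.
|Parcel A∩Parcel B|: x∈[1,4], y∈[3,5] → 3·2 = 6.
|Parcel A ∪ Parcel B| = 56 − 6 = 50.00.

50.00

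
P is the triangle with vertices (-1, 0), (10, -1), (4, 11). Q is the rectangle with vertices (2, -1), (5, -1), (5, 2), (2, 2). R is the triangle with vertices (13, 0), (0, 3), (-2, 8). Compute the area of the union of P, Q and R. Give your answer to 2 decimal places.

75.53

By inclusion–exclusion:
Individual areas: |P| = 63, |Q| = 9, |R| = 29.5.
|P∩Q| = 7.2273.
|P∩R| = 18.7432.
|Q∩R| = 0.0513.
|P∩Q∩R| = 0.0513.
|P ∪ Q ∪ R| = 101.5 − 26.0218 + 0.0513 = 75.53.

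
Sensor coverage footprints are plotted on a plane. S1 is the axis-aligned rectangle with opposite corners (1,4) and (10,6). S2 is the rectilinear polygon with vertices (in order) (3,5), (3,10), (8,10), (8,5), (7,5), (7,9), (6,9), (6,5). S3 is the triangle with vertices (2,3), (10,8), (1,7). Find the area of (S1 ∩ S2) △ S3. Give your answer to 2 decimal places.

|S1 ∩ S2| = 4.
|(S1 ∩ S2) ∩ S3| = 2.8.
|(S1 ∩ S2) △ S3| = 4 + 18.5 − 5.6 = 16.90.

16.90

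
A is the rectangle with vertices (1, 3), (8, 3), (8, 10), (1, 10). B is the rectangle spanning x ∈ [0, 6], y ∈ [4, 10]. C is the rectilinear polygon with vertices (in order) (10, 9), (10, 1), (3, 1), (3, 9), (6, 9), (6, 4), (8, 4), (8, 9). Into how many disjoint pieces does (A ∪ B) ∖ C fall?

(A ∪ B) ∖ C is a single connected region.

1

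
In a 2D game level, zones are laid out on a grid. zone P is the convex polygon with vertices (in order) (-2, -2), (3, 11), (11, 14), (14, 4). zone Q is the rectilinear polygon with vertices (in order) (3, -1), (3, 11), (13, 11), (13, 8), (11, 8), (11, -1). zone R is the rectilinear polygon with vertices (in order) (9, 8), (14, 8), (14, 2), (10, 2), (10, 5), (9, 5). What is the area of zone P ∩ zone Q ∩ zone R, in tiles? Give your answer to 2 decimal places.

8.31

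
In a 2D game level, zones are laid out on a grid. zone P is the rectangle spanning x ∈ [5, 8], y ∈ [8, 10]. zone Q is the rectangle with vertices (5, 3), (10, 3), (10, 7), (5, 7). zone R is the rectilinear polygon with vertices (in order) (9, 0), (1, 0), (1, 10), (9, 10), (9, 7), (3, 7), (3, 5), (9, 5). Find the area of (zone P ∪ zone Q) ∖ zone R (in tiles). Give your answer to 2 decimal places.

|zone P ∪ zone Q| = 26.
|(zone P ∪ zone Q) ∩ zone R| = 14.
|(zone P ∪ zone Q) ∖ zone R| = 26 − 14 = 12.00.

12.00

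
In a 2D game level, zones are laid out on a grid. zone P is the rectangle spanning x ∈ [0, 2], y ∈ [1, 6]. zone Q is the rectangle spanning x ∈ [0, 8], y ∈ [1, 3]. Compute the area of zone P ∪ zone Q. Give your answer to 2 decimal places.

By inclusion–exclusion:
Individual areas: |zone P| = 10, |zone Q| = 16.
|zone P∩zone Q|: x∈[0,2], y∈[1,3] → 2·2 = 4.
|zone P ∪ zone Q| = 26 − 4 = 22.00.

22.00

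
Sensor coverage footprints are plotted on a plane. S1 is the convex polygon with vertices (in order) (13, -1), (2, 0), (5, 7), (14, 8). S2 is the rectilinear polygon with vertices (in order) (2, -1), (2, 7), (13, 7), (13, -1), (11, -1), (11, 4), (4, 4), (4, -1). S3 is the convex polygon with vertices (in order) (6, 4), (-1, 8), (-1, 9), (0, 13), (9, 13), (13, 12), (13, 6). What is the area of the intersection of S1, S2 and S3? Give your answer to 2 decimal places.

The intersection is the polygon with vertices (5,7), (13,7), (13,6), (6,4), (4.164,5.049).
By the shoelace formula its area is 17.73.

17.73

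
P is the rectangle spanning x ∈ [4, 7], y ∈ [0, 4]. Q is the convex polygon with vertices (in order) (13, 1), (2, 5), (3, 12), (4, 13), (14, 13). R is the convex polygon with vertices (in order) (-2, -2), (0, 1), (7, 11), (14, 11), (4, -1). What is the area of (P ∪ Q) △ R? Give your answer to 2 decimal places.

89.90

|P ∪ Q| = 122.0795.
|(P ∪ Q) ∩ R| = 54.5888.
|(P ∪ Q) △ R| = 122.0795 + 77 − 109.1776 = 89.90.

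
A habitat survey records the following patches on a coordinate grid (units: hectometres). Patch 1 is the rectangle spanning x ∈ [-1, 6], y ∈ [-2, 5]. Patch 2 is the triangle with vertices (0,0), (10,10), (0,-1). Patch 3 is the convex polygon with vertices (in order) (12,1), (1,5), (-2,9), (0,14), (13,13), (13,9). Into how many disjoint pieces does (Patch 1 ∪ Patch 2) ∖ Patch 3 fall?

1

(Patch 1 ∪ Patch 2) ∖ Patch 3 is a single connected region.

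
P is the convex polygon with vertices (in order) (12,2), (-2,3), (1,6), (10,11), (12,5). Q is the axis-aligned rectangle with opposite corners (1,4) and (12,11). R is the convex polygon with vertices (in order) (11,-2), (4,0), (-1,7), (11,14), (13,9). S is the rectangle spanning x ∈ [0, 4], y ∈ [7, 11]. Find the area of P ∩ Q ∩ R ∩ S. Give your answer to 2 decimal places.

The intersection is the polygon with vertices (4,7.667), (4,7), (2.8,7).
By the shoelace formula its area is 0.40.

0.40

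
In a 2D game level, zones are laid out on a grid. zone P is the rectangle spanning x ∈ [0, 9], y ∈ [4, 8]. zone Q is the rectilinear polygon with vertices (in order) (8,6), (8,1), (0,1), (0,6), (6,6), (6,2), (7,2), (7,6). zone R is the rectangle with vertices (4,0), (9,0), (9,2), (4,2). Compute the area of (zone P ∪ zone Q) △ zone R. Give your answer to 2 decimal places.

|zone P ∪ zone Q| = 58.
|(zone P ∪ zone Q) ∩ zone R| = 4.
|(zone P ∪ zone Q) △ zone R| = 58 + 10 − 8 = 60.00.

60.00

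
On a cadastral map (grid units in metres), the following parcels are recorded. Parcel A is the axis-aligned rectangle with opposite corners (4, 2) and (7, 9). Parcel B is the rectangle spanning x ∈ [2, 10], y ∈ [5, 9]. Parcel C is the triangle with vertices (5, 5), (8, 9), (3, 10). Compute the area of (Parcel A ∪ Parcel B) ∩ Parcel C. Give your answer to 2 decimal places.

The region (Parcel A ∪ Parcel B) ∩ Parcel C is the polygon with vertices (4,9), (7,9), (8,9), (5,5), (3.4,9).
By the shoelace formula its area is 9.20.

9.20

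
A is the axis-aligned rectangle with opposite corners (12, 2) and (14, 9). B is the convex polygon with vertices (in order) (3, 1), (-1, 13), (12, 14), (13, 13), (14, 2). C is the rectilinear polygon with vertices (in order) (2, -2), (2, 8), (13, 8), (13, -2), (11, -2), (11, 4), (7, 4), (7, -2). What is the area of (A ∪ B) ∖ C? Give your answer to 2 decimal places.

|A ∪ B| = 154.2273.
|(A ∪ B) ∩ C| = 61.1364.
|(A ∪ B) ∖ C| = 154.2273 − 61.1364 = 93.09.

93.09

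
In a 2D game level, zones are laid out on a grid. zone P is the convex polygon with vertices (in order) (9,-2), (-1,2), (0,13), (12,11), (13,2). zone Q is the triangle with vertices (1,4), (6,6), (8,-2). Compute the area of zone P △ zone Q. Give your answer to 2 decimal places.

|zone P| = 158, |zone Q| = 22, |zone P∩zone Q| = 21.8472.
|zone P △ zone Q| = |zone P| + |zone Q| − 2·|zone P∩zone Q| = 158 + 22 − 43.6944 = 136.31.

136.31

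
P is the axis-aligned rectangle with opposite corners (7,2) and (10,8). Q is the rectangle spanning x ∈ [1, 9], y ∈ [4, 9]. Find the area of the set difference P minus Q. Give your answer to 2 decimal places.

|P∩Q|: x∈[7,9], y∈[4,8] → 2·4 = 8.
|P| = 18.
|P ∖ Q| = |P| − |P∩Q| = 18 − 8 = 10.00.

10.00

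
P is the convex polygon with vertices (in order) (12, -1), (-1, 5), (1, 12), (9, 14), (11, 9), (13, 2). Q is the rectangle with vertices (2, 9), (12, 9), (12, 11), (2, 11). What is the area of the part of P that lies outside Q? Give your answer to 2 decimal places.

|P| = 128.5, |P∩Q| = 17.2.
|P ∖ Q| = |P| − |P∩Q| = 128.5 − 17.2 = 111.30.

111.30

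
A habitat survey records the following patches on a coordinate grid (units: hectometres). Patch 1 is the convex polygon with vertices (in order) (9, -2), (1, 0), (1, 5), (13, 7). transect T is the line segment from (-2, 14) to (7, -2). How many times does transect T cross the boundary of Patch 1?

2

The segment meets the boundary at (6.673,-1.418), (2.886,5.314).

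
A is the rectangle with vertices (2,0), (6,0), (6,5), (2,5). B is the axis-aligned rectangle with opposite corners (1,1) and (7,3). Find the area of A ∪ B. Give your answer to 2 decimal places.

24.00

By inclusion–exclusion:
Individual areas: |A| = 20, |B| = 12.
|A∩B|: x∈[2,6], y∈[1,3] → 4·2 = 8.
|A ∪ B| = 32 − 8 = 24.00.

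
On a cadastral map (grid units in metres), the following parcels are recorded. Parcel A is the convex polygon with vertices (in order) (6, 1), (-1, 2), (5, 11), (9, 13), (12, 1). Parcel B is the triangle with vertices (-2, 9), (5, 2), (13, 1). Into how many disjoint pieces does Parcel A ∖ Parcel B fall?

2

Parcel A ∖ Parcel B splits into 2 disjoint pieces (area 17.2355, area 53.3241).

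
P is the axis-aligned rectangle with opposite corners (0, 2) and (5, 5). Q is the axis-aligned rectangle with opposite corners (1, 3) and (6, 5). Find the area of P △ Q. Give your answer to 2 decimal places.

|P∩Q|: x∈[1,5], y∈[3,5] → 4·2 = 8.
|P △ Q| = |P| + |Q| − 2·|P∩Q| = 15 + 10 − 16 = 9.00.

9.00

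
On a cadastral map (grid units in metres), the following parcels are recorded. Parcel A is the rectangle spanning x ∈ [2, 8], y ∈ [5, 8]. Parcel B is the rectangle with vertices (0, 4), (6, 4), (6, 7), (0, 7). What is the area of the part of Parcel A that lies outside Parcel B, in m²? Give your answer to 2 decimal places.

|Parcel A∩Parcel B|: x∈[2,6], y∈[5,7] → 4·2 = 8.
|Parcel A| = 18.
|Parcel A ∖ Parcel B| = |Parcel A| − |Parcel A∩Parcel B| = 18 − 8 = 10.00.

10.00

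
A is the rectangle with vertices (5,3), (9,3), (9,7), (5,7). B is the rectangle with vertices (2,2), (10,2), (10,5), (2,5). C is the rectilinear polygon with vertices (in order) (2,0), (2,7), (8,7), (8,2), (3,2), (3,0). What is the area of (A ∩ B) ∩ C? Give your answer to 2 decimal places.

6.00

The region (A ∩ B) ∩ C is the polygon with vertices (5,3), (5,5), (8,5), (8,3).
By the shoelace formula its area is 6.00.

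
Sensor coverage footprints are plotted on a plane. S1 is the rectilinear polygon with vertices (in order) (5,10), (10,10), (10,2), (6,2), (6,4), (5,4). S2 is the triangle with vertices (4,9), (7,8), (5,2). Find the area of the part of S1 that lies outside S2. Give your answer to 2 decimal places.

|S1| = 38, |S1∩S2| = 6.
|S1 ∖ S2| = |S1| − |S1∩S2| = 38 − 6 = 32.00.

32.00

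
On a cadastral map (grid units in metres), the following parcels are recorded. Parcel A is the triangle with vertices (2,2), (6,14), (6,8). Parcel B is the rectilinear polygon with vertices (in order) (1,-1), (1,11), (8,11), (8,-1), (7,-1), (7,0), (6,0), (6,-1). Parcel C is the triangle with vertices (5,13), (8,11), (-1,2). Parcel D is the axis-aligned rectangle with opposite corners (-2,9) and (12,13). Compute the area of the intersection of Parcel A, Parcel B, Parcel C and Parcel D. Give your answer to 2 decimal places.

The intersection is the polygon with vertices (6,9), (4.333,9), (5,11), (6,11).
By the shoelace formula its area is 2.67.

2.67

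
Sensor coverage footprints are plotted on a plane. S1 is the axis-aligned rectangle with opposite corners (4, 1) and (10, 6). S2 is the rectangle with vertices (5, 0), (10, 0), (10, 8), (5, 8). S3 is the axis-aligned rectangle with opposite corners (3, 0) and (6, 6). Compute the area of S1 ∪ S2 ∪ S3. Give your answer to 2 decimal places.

By inclusion–exclusion:
Individual areas: |S1| = 30, |S2| = 40, |S3| = 18.
|S1∩S2|: x∈[5,10], y∈[1,6] → 5·5 = 25.
|S1∩S3|: x∈[4,6], y∈[1,6] → 2·5 = 10.
|S2∩S3|: x∈[5,6], y∈[0,6] → 1·6 = 6.
|S1∩S2∩S3| = 5.
|S1 ∪ S2 ∪ S3| = 88 − 41 + 5 = 52.00.

52.00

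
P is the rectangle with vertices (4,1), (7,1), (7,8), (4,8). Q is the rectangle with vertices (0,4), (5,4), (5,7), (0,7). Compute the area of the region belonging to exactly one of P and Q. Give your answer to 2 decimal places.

|P∩Q|: x∈[4,5], y∈[4,7] → 1·3 = 3.
|P △ Q| = |P| + |Q| − 2·|P∩Q| = 21 + 15 − 6 = 30.00.

30.00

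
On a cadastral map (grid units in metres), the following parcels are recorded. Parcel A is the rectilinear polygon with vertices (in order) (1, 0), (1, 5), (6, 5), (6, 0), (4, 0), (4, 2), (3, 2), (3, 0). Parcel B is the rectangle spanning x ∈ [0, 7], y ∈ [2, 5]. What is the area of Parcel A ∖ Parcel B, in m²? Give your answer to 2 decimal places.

8.00

|Parcel A| = 23, |Parcel A∩Parcel B| = 15.
|Parcel A ∖ Parcel B| = |Parcel A| − |Parcel A∩Parcel B| = 23 − 15 = 8.00.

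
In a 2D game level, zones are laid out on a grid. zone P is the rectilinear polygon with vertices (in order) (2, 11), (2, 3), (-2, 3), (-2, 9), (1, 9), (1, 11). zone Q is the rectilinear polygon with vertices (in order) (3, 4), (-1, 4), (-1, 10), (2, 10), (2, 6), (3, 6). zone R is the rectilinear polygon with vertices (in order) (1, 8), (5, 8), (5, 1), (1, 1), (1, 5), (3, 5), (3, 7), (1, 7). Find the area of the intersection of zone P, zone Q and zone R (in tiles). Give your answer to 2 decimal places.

2.00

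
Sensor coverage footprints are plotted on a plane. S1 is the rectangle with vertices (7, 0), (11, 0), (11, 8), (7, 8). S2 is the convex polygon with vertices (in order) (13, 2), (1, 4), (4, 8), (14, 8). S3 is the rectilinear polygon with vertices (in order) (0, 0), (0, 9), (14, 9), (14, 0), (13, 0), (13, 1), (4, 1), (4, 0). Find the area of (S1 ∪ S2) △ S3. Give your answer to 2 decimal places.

|S1 ∪ S2| = 67.6667.
|(S1 ∪ S2) ∩ S3| = 63.6667.
|(S1 ∪ S2) △ S3| = 67.6667 + 117 − 127.3333 = 57.33.

57.33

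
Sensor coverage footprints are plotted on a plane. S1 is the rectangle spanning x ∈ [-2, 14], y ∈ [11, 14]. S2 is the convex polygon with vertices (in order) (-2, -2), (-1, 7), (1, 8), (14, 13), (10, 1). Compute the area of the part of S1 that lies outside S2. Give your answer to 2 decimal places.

|S1| = 48, |S1∩S2| = 4.5333.
|S1 ∖ S2| = |S1| − |S1∩S2| = 48 − 4.5333 = 43.47.

43.47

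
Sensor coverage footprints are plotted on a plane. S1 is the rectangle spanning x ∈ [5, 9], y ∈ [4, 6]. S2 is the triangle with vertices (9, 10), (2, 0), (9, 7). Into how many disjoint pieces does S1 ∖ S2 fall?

S1 ∖ S2 splits into 2 disjoint pieces (area 4, area 1.0286).

2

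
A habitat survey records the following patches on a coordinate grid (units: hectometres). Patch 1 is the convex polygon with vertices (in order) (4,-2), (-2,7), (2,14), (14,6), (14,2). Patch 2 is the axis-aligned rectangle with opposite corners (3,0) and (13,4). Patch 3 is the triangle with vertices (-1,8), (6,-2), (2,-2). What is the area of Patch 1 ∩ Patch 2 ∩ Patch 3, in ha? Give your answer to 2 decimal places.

The intersection is the polygon with vertices (3,0), (3,2.286), (4.6,0).
By the shoelace formula its area is 1.83.

1.83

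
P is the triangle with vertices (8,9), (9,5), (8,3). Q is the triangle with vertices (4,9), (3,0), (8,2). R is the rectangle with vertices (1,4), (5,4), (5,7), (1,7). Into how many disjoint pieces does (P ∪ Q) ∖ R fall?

2

(P ∪ Q) ∖ R splits into 2 disjoint pieces (area 3, area 17.3333).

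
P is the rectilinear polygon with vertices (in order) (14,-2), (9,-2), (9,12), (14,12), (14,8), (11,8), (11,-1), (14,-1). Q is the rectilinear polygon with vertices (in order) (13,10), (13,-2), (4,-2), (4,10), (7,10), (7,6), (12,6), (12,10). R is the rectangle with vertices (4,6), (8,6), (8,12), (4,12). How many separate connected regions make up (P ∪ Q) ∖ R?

(P ∪ Q) ∖ R is a single connected region.

1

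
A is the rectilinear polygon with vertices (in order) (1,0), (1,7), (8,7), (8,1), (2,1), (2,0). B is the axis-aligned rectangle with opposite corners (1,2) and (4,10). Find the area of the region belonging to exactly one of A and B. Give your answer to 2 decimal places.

|A| = 43, |B| = 24, |A∩B| = 15.
|A △ B| = |A| + |B| − 2·|A∩B| = 43 + 24 − 30 = 37.00.

37.00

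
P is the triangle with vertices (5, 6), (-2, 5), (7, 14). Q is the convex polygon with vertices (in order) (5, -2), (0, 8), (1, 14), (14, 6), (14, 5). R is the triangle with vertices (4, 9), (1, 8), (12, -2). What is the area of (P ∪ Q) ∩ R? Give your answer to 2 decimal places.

The region (P ∪ Q) ∩ R is the polygon with vertices (8.773,0.934), (1,8), (4,9), (9.471,1.477).
By the shoelace formula its area is 18.60.

18.60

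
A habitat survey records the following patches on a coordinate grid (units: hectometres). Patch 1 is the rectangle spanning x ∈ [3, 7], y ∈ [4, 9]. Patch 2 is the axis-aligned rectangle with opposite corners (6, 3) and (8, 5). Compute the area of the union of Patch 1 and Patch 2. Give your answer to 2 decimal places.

23.00

By inclusion–exclusion:
Individual areas: |Patch 1| = 20, |Patch 2| = 4.
|Patch 1∩Patch 2|: x∈[6,7], y∈[4,5] → 1·1 = 1.
|Patch 1 ∪ Patch 2| = 24 − 1 = 23.00.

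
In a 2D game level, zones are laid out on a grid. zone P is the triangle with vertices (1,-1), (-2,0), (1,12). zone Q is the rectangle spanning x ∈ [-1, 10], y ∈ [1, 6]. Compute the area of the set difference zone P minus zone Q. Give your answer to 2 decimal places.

|zone P| = 19.5, |zone P∩zone Q| = 9.5.
|zone P ∖ zone Q| = |zone P| − |zone P∩zone Q| = 19.5 − 9.5 = 10.00.

10.00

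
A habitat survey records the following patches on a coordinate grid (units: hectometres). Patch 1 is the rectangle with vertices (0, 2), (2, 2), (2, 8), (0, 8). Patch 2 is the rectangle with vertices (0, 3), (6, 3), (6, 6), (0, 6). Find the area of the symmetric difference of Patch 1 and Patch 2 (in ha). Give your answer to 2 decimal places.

|Patch 1∩Patch 2|: x∈[0,2], y∈[3,6] → 2·3 = 6.
|Patch 1 △ Patch 2| = |Patch 1| + |Patch 2| − 2·|Patch 1∩Patch 2| = 12 + 18 − 12 = 18.00.

18.00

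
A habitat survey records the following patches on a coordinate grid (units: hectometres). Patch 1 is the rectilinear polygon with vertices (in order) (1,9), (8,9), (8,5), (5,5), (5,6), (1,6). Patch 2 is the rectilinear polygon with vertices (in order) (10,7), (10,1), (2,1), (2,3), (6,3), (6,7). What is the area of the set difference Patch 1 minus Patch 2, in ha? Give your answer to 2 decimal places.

|Patch 1| = 24, |Patch 1∩Patch 2| = 4.
|Patch 1 ∖ Patch 2| = |Patch 1| − |Patch 1∩Patch 2| = 24 − 4 = 20.00.

20.00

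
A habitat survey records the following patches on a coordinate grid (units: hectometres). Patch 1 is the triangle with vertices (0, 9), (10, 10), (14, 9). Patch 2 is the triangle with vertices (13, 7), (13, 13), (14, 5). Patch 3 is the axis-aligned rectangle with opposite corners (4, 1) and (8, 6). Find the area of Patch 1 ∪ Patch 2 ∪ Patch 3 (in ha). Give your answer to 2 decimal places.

29.91

By inclusion–exclusion:
Individual areas: |Patch 1| = 7, |Patch 2| = 3, |Patch 3| = 20.
|Patch 1∩Patch 2| = 0.0927.
|Patch 1∩Patch 3| = 0.
|Patch 2∩Patch 3| = 0.
|Patch 1∩Patch 2∩Patch 3| = 0.
|Patch 1 ∪ Patch 2 ∪ Patch 3| = 30 − 0.0927 + 0 = 29.91.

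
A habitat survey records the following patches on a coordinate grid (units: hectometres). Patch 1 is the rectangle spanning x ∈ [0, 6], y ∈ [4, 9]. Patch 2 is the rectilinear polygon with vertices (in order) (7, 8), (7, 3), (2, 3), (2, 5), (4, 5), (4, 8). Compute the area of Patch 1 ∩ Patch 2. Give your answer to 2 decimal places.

10.00

The intersection is the polygon with vertices (6,4), (2,4), (2,5), (4,5), (4,8), (6,8).
By the shoelace formula its area is 10.00.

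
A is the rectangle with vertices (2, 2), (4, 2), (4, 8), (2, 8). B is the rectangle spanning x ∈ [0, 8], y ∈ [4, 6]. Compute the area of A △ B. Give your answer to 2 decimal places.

|A∩B|: x∈[2,4], y∈[4,6] → 2·2 = 4.
|A △ B| = |A| + |B| − 2·|A∩B| = 12 + 16 − 8 = 20.00.

20.00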